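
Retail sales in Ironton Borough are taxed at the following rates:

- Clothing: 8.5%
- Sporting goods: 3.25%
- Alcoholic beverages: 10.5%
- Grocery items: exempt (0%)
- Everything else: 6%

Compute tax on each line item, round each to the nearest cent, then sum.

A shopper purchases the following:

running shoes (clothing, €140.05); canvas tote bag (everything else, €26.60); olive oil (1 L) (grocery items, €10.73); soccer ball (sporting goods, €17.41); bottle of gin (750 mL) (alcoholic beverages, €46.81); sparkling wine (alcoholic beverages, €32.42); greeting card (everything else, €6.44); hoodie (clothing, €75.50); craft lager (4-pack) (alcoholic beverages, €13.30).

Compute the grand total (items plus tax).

€399.86

Running shoes €140.05: clothing → 8.5% → €11.90
Canvas tote bag €26.60: everything else → 6% → €1.60
Olive oil (1 L) €10.73: grocery items → 0% → €0.00
Soccer ball €17.41: sporting goods → 3.25% → €0.57
Bottle of gin (750 mL) €46.81: alcoholic beverages → 10.5% → €4.92
Sparkling wine €32.42: alcoholic beverages → 10.5% → €3.40
Greeting card €6.44: everything else → 6% → €0.39
Hoodie €75.50: clothing → 8.5% → €6.42
Craft lager (4-pack) €13.30: alcoholic beverages → 10.5% → €1.40
Subtotal = €369.26; tax = €30.60; total due = €399.86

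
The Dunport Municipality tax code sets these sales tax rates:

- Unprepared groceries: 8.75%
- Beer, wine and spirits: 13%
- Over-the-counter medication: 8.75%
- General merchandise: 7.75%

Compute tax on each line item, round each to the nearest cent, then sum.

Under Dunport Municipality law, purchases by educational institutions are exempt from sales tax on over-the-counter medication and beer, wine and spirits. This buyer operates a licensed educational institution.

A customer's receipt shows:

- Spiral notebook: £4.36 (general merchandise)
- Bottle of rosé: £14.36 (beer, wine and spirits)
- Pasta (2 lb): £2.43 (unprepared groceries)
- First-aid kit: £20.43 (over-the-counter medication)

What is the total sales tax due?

Spiral notebook £4.36: general merchandise → 7.75% → £0.34
Bottle of rosé £14.36: beer, wine and spirits, buyer-exempt → 0% → £0.00
Pasta (2 lb) £2.43: unprepared groceries → 8.75% → £0.21
First-aid kit £20.43: over-the-counter medication, buyer-exempt → 0% → £0.00
Total tax = £0.34 + £0.21 = £0.55

£0.55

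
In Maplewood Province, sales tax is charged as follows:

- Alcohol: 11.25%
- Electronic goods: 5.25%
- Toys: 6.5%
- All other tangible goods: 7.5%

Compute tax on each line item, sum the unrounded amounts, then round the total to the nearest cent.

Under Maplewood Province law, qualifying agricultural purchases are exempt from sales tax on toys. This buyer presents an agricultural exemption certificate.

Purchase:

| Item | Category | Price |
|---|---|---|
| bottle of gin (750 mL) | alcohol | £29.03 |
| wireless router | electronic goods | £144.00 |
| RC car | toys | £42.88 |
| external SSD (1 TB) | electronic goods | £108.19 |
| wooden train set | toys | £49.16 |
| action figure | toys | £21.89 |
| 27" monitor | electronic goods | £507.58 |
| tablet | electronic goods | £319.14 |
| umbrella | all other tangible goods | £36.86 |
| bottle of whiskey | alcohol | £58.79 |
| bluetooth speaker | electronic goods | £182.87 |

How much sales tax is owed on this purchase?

Bottle of gin (750 mL) £29.03: alcohol → 11.25% → £3.265875
Wireless router £144.00: electronic goods → 5.25% → £7.56
RC car £42.88: toys, buyer-exempt → 0% → £0.00
External SSD (1 TB) £108.19: electronic goods → 5.25% → £5.679975
Wooden train set £49.16: toys, buyer-exempt → 0% → £0.00
Action figure £21.89: toys, buyer-exempt → 0% → £0.00
27" monitor £507.58: electronic goods → 5.25% → £26.64795
Tablet £319.14: electronic goods → 5.25% → £16.75485
Umbrella £36.86: all other tangible goods → 7.5% → £2.7645
Bottle of whiskey £58.79: alcohol → 11.25% → £6.613875
Bluetooth speaker £182.87: electronic goods → 5.25% → £9.600675
Unrounded tax sum = £78.8877 → £78.89

£78.89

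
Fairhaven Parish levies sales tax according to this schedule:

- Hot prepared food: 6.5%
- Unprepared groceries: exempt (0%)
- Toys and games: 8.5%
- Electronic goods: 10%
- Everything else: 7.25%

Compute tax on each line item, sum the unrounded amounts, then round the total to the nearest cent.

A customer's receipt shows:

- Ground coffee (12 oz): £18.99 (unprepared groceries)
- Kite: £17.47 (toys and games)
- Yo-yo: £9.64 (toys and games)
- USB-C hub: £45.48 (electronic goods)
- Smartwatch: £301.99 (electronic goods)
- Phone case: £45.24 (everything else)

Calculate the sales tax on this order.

Ground coffee (12 oz) £18.99: unprepared groceries → 0% → £0.00
Kite £17.47: toys and games → 8.5% → £1.48495
Yo-yo £9.64: toys and games → 8.5% → £0.8194
USB-C hub £45.48: electronic goods → 10% → £4.548
Smartwatch £301.99: electronic goods → 10% → £30.199
Phone case £45.24: everything else → 7.25% → £3.2799
Unrounded tax sum = £40.33125 → £40.33

£40.33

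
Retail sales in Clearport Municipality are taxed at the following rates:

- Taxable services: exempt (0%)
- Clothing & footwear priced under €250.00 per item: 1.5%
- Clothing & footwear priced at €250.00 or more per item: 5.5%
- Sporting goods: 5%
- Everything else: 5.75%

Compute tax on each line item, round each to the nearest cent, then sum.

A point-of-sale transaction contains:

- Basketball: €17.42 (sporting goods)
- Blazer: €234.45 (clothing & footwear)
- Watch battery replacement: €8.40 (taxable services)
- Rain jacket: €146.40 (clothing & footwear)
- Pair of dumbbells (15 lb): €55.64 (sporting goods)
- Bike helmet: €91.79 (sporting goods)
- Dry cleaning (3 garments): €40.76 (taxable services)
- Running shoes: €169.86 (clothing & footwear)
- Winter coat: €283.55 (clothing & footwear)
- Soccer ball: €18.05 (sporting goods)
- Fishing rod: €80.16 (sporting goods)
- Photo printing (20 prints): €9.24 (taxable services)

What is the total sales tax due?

€37.02

Basketball €17.42: sporting goods → 5% → €0.87
Blazer €234.45: clothing & footwear, under €250.00 → 1.5% → €3.52
Watch battery replacement €8.40: taxable services → 0% → €0.00
Rain jacket €146.40: clothing & footwear, under €250.00 → 1.5% → €2.20
Pair of dumbbells (15 lb) €55.64: sporting goods → 5% → €2.78
Bike helmet €91.79: sporting goods → 5% → €4.59
Dry cleaning (3 garments) €40.76: taxable services → 0% → €0.00
Running shoes €169.86: clothing & footwear, under €250.00 → 1.5% → €2.55
Winter coat €283.55: clothing & footwear, €250.00 or more → 5.5% → €15.60
Soccer ball €18.05: sporting goods → 5% → €0.90
Fishing rod €80.16: sporting goods → 5% → €4.01
Photo printing (20 prints) €9.24: taxable services → 0% → €0.00
Total tax = €0.87 + €3.52 + €2.20 + €2.78 + €4.59 + €2.55 + €15.60 + €0.90 + €4.01 = €37.02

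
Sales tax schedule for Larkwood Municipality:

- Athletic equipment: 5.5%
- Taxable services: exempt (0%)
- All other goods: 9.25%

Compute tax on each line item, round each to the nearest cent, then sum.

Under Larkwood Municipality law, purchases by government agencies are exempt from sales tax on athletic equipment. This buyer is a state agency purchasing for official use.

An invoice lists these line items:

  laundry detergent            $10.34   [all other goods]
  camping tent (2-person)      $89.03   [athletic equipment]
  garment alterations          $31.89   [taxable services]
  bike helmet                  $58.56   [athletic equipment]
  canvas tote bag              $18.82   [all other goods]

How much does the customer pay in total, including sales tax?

$211.34

Laundry detergent $10.34: all other goods → 9.25% → $0.96
Camping tent (2-person) $89.03: athletic equipment, buyer-exempt → 0% → $0.00
Garment alterations $31.89: taxable services → 0% → $0.00
Bike helmet $58.56: athletic equipment, buyer-exempt → 0% → $0.00
Canvas tote bag $18.82: all other goods → 9.25% → $1.74
Subtotal = $208.64; tax = $2.70; total due = $211.34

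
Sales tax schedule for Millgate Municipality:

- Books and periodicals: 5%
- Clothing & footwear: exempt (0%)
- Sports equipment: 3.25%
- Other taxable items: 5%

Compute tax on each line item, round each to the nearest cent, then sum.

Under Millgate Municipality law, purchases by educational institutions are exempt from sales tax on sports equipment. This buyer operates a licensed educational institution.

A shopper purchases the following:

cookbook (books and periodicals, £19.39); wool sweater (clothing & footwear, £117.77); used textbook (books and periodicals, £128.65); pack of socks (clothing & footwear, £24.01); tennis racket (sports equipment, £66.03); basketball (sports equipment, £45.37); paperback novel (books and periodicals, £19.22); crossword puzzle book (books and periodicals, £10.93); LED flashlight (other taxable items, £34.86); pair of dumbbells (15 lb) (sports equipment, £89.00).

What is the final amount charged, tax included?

Cookbook £19.39: books and periodicals → 5% → £0.97
Wool sweater £117.77: clothing & footwear → 0% → £0.00
Used textbook £128.65: books and periodicals → 5% → £6.43
Pack of socks £24.01: clothing & footwear → 0% → £0.00
Tennis racket £66.03: sports equipment, buyer-exempt → 0% → £0.00
Basketball £45.37: sports equipment, buyer-exempt → 0% → £0.00
Paperback novel £19.22: books and periodicals → 5% → £0.96
Crossword puzzle book £10.93: books and periodicals → 5% → £0.55
LED flashlight £34.86: other taxable items → 5% → £1.74
Pair of dumbbells (15 lb) £89.00: sports equipment, buyer-exempt → 0% → £0.00
Subtotal = £555.23; tax = £10.65; total due = £565.88

£565.88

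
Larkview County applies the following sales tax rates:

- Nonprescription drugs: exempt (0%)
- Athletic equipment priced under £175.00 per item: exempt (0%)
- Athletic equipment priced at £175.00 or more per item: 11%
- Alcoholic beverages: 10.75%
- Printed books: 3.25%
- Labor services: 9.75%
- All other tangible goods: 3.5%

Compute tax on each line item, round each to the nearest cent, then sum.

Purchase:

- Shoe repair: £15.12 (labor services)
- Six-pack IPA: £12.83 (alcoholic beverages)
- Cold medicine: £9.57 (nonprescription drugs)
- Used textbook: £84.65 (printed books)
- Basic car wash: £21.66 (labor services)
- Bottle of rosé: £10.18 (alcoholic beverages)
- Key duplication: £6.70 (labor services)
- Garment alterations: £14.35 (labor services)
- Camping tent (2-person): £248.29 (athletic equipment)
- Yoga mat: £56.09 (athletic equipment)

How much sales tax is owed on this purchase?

£38.16

Shoe repair £15.12: labor services → 9.75% → £1.47
Six-pack IPA £12.83: alcoholic beverages → 10.75% → £1.38
Cold medicine £9.57: nonprescription drugs → 0% → £0.00
Used textbook £84.65: printed books → 3.25% → £2.75
Basic car wash £21.66: labor services → 9.75% → £2.11
Bottle of rosé £10.18: alcoholic beverages → 10.75% → £1.09
Key duplication £6.70: labor services → 9.75% → £0.65
Garment alterations £14.35: labor services → 9.75% → £1.40
Camping tent (2-person) £248.29: athletic equipment, £175.00 or more → 11% → £27.31
Yoga mat £56.09: athletic equipment, under £175.00 → 0% → £0.00
Total tax = £1.47 + £1.38 + £2.75 + £2.11 + £1.09 + £0.65 + £1.40 + £27.31 = £38.16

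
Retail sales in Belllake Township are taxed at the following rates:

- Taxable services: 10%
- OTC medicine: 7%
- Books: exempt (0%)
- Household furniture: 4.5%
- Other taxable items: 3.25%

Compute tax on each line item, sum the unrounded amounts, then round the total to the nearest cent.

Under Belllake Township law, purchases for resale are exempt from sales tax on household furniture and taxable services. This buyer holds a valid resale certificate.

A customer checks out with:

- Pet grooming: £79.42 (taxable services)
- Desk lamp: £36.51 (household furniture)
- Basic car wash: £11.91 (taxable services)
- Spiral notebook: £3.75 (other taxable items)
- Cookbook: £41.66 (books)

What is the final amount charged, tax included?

£173.37

Pet grooming £79.42: taxable services, buyer-exempt → 0% → £0.00
Desk lamp £36.51: household furniture, buyer-exempt → 0% → £0.00
Basic car wash £11.91: taxable services, buyer-exempt → 0% → £0.00
Spiral notebook £3.75: other taxable items → 3.25% → £0.121875
Cookbook £41.66: books → 0% → £0.00
Subtotal = £173.25; unrounded tax = £0.121875 → £0.12; total due = £173.37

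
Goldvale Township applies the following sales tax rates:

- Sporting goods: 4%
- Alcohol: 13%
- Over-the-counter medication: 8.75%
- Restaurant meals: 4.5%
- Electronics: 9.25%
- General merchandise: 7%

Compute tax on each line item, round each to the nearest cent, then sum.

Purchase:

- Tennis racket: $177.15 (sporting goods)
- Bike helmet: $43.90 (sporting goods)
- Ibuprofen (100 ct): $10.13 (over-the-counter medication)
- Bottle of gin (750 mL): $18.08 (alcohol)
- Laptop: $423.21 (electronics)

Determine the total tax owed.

$51.24

Tennis racket $177.15: sporting goods → 4% → $7.09
Bike helmet $43.90: sporting goods → 4% → $1.76
Ibuprofen (100 ct) $10.13: over-the-counter medication → 8.75% → $0.89
Bottle of gin (750 mL) $18.08: alcohol → 13% → $2.35
Laptop $423.21: electronics → 9.25% → $39.15
Total tax = $7.09 + $1.76 + $0.89 + $2.35 + $39.15 = $51.24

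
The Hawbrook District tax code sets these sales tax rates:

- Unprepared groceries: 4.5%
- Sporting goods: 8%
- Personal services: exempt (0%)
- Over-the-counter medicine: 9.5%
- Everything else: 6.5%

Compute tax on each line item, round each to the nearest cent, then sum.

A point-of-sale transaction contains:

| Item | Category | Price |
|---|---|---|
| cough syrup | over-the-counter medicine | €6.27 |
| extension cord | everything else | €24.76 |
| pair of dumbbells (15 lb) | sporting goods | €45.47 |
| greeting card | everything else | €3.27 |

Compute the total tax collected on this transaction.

€6.06

Cough syrup €6.27: over-the-counter medicine → 9.5% → €0.60
Extension cord €24.76: everything else → 6.5% → €1.61
Pair of dumbbells (15 lb) €45.47: sporting goods → 8% → €3.64
Greeting card €3.27: everything else → 6.5% → €0.21
Total tax = €0.60 + €1.61 + €3.64 + €0.21 = €6.06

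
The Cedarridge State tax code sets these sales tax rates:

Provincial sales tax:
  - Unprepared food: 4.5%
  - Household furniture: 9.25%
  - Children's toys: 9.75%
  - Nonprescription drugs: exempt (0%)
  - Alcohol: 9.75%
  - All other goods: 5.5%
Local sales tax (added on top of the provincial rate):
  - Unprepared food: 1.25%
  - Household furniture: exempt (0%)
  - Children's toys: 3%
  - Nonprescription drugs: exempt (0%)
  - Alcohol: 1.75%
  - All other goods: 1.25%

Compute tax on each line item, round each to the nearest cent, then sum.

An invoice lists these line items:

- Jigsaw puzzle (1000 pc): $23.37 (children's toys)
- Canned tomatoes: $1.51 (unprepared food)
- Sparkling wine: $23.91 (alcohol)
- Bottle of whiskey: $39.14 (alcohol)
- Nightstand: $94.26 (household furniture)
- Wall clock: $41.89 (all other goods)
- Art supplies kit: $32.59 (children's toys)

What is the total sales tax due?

$26.03

Jigsaw puzzle (1000 pc) $23.37: children's toys → 9.75% + 3% local = 12.75% → $2.98
Canned tomatoes $1.51: unprepared food → 4.5% + 1.25% local = 5.75% → $0.09
Sparkling wine $23.91: alcohol → 9.75% + 1.75% local = 11.5% → $2.75
Bottle of whiskey $39.14: alcohol → 9.75% + 1.75% local = 11.5% → $4.50
Nightstand $94.26: household furniture → 9.25% + 0% local = 9.25% → $8.72
Wall clock $41.89: all other goods → 5.5% + 1.25% local = 6.75% → $2.83
Art supplies kit $32.59: children's toys → 9.75% + 3% local = 12.75% → $4.16
Total tax = $2.98 + $0.09 + $2.75 + $4.50 + $8.72 + $2.83 + $4.16 = $26.03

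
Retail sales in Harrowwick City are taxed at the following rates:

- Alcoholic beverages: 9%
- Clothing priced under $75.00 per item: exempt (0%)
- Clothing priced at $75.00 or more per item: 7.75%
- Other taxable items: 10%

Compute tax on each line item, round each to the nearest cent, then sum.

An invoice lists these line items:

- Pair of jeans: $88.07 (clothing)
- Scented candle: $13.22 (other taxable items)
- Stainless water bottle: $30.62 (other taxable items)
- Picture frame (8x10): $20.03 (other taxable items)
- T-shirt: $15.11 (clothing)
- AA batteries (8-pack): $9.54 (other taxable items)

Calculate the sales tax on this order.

Pair of jeans $88.07: clothing, $75.00 or more → 7.75% → $6.83
Scented candle $13.22: other taxable items → 10% → $1.32
Stainless water bottle $30.62: other taxable items → 10% → $3.06
Picture frame (8x10) $20.03: other taxable items → 10% → $2.00
T-shirt $15.11: clothing, under $75.00 → 0% → $0.00
AA batteries (8-pack) $9.54: other taxable items → 10% → $0.95
Total tax = $6.83 + $1.32 + $3.06 + $2.00 + $0.95 = $14.16

$14.16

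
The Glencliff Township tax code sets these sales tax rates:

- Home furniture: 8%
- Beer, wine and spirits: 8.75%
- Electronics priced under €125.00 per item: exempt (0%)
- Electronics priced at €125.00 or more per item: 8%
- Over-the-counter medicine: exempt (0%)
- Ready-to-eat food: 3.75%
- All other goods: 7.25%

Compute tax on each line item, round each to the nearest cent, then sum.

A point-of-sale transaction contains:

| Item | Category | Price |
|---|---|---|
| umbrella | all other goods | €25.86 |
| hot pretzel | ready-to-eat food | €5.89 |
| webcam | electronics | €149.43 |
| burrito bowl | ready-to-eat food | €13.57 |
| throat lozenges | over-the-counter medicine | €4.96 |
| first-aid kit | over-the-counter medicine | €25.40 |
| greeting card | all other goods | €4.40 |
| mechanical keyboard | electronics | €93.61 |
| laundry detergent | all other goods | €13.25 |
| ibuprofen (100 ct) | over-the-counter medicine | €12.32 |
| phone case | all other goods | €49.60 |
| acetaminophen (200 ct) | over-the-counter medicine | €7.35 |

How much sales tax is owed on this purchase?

Umbrella €25.86: all other goods → 7.25% → €1.87
Hot pretzel €5.89: ready-to-eat food → 3.75% → €0.22
Webcam €149.43: electronics, €125.00 or more → 8% → €11.95
Burrito bowl €13.57: ready-to-eat food → 3.75% → €0.51
Throat lozenges €4.96: over-the-counter medicine → 0% → €0.00
First-aid kit €25.40: over-the-counter medicine → 0% → €0.00
Greeting card €4.40: all other goods → 7.25% → €0.32
Mechanical keyboard €93.61: electronics, under €125.00 → 0% → €0.00
Laundry detergent €13.25: all other goods → 7.25% → €0.96
Ibuprofen (100 ct) €12.32: over-the-counter medicine → 0% → €0.00
Phone case €49.60: all other goods → 7.25% → €3.60
Acetaminophen (200 ct) €7.35: over-the-counter medicine → 0% → €0.00
Total tax = €1.87 + €0.22 + €11.95 + €0.51 + €0.32 + €0.96 + €3.60 = €19.43

€19.43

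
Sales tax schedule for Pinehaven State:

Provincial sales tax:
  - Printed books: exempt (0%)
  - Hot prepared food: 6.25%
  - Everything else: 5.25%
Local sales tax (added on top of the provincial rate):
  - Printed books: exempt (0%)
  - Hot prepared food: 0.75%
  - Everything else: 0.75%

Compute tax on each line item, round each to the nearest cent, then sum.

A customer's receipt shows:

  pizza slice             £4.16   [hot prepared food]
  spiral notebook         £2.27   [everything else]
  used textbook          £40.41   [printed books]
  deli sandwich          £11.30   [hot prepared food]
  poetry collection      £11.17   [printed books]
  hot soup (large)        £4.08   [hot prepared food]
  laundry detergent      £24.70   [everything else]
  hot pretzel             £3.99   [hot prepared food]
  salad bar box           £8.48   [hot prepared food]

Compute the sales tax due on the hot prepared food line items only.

Pizza slice £4.16: hot prepared food → 6.25% + 0.75% local = 7% → £0.29
Deli sandwich £11.30: hot prepared food → 6.25% + 0.75% local = 7% → £0.79
Hot soup (large) £4.08: hot prepared food → 6.25% + 0.75% local = 7% → £0.29
Hot pretzel £3.99: hot prepared food → 6.25% + 0.75% local = 7% → £0.28
Salad bar box £8.48: hot prepared food → 6.25% + 0.75% local = 7% → £0.59
Tax on hot prepared food = £0.29 + £0.79 + £0.29 + £0.28 + £0.59 = £2.24

£2.24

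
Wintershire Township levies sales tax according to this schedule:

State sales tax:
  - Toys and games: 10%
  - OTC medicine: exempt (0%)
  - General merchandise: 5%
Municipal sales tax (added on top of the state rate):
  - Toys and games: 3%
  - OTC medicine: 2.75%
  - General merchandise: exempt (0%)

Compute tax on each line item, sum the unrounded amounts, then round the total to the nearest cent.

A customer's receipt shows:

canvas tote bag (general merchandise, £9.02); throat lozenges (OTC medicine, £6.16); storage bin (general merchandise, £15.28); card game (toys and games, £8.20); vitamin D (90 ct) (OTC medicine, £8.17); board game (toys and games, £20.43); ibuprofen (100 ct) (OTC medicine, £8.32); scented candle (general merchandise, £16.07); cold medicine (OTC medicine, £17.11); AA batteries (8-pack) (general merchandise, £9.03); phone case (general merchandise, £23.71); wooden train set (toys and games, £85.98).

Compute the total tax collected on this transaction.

Canvas tote bag £9.02: general merchandise → 5% + 0% municipal = 5% → £0.451
Throat lozenges £6.16: OTC medicine → 0% + 2.75% municipal = 2.75% → £0.1694
Storage bin £15.28: general merchandise → 5% + 0% municipal = 5% → £0.764
Card game £8.20: toys and games → 10% + 3% municipal = 13% → £1.066
Vitamin D (90 ct) £8.17: OTC medicine → 0% + 2.75% municipal = 2.75% → £0.224675
Board game £20.43: toys and games → 10% + 3% municipal = 13% → £2.6559
Ibuprofen (100 ct) £8.32: OTC medicine → 0% + 2.75% municipal = 2.75% → £0.2288
Scented candle £16.07: general merchandise → 5% + 0% municipal = 5% → £0.8035
Cold medicine £17.11: OTC medicine → 0% + 2.75% municipal = 2.75% → £0.470525
AA batteries (8-pack) £9.03: general merchandise → 5% + 0% municipal = 5% → £0.4515
Phone case £23.71: general merchandise → 5% + 0% municipal = 5% → £1.1855
Wooden train set £85.98: toys and games → 10% + 3% municipal = 13% → £11.1774
Unrounded tax sum = £19.6482 → £19.65

£19.65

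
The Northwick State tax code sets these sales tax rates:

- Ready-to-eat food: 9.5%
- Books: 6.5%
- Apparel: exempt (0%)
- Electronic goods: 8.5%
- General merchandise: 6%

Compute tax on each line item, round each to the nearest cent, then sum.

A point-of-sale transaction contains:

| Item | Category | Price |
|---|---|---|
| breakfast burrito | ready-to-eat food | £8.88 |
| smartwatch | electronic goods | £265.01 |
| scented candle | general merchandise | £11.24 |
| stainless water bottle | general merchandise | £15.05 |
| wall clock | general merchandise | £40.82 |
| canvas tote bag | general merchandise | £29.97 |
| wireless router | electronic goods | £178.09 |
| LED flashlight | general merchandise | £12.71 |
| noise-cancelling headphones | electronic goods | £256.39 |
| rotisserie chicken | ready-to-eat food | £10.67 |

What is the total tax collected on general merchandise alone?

Scented candle £11.24: general merchandise → 6% → £0.67
Stainless water bottle £15.05: general merchandise → 6% → £0.90
Wall clock £40.82: general merchandise → 6% → £2.45
Canvas tote bag £29.97: general merchandise → 6% → £1.80
LED flashlight £12.71: general merchandise → 6% → £0.76
Tax on general merchandise = £0.67 + £0.90 + £2.45 + £1.80 + £0.76 = £6.58

£6.58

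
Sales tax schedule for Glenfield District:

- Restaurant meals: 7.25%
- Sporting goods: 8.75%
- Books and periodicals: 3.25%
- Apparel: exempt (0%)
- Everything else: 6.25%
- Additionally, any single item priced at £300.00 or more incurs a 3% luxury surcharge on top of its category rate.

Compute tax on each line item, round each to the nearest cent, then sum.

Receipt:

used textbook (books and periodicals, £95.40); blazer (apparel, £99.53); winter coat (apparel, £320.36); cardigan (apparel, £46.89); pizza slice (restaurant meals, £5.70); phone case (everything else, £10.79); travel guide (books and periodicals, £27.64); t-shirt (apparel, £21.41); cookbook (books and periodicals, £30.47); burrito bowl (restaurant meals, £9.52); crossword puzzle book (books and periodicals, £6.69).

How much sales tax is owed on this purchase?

£16.59

Used textbook £95.40: books and periodicals → 3.25% → £3.10
Blazer £99.53: apparel → 0% → £0.00
Winter coat £320.36: apparel → 0% + 3% surcharge = 3% → £9.61
Cardigan £46.89: apparel → 0% → £0.00
Pizza slice £5.70: restaurant meals → 7.25% → £0.41
Phone case £10.79: everything else → 6.25% → £0.67
Travel guide £27.64: books and periodicals → 3.25% → £0.90
T-shirt £21.41: apparel → 0% → £0.00
Cookbook £30.47: books and periodicals → 3.25% → £0.99
Burrito bowl £9.52: restaurant meals → 7.25% → £0.69
Crossword puzzle book £6.69: books and periodicals → 3.25% → £0.22
Total tax = £3.10 + £9.61 + £0.41 + £0.67 + £0.90 + £0.99 + £0.69 + £0.22 = £16.59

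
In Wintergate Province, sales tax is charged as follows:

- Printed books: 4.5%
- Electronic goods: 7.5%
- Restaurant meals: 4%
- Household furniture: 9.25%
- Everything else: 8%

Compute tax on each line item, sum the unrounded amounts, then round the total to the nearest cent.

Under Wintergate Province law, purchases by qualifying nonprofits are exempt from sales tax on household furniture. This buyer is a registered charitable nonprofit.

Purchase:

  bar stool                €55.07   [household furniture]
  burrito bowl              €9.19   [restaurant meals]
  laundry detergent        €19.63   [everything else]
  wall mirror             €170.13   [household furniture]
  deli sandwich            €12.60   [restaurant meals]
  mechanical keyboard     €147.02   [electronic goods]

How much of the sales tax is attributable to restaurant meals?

€0.87

Burrito bowl €9.19: restaurant meals → 4% → €0.3676
Deli sandwich €12.60: restaurant meals → 4% → €0.504
Tax on restaurant meals: unrounded sum = €0.8716 → €0.87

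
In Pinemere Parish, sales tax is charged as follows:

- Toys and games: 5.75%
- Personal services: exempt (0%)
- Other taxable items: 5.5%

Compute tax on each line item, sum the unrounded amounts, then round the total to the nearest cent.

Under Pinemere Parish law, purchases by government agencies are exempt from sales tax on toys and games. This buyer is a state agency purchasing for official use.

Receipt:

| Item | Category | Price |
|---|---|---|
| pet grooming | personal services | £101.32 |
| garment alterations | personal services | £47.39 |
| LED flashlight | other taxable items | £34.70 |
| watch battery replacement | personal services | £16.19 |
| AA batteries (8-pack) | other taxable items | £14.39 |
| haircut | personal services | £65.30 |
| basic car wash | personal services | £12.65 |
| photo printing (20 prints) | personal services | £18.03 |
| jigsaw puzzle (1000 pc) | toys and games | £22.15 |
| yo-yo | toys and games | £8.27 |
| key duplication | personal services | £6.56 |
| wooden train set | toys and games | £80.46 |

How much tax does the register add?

£2.70

Pet grooming £101.32: personal services → 0% → £0.00
Garment alterations £47.39: personal services → 0% → £0.00
LED flashlight £34.70: other taxable items → 5.5% → £1.9085
Watch battery replacement £16.19: personal services → 0% → £0.00
AA batteries (8-pack) £14.39: other taxable items → 5.5% → £0.79145
Haircut £65.30: personal services → 0% → £0.00
Basic car wash £12.65: personal services → 0% → £0.00
Photo printing (20 prints) £18.03: personal services → 0% → £0.00
Jigsaw puzzle (1000 pc) £22.15: toys and games, buyer-exempt → 0% → £0.00
Yo-yo £8.27: toys and games, buyer-exempt → 0% → £0.00
Key duplication £6.56: personal services → 0% → £0.00
Wooden train set £80.46: toys and games, buyer-exempt → 0% → £0.00
Unrounded tax sum = £2.69995 → £2.70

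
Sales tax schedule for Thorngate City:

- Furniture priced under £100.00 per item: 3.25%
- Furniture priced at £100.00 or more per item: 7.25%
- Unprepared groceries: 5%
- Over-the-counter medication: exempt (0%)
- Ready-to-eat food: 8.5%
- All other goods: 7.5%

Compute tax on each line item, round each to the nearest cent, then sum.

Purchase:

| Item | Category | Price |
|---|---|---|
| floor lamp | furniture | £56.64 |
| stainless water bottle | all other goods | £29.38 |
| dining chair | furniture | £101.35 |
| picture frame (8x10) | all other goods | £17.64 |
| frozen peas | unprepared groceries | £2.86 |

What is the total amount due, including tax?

Floor lamp £56.64: furniture, under £100.00 → 3.25% → £1.84
Stainless water bottle £29.38: all other goods → 7.5% → £2.20
Dining chair £101.35: furniture, £100.00 or more → 7.25% → £7.35
Picture frame (8x10) £17.64: all other goods → 7.5% → £1.32
Frozen peas £2.86: unprepared groceries → 5% → £0.14
Subtotal = £207.87; tax = £12.85; total due = £220.72

£220.72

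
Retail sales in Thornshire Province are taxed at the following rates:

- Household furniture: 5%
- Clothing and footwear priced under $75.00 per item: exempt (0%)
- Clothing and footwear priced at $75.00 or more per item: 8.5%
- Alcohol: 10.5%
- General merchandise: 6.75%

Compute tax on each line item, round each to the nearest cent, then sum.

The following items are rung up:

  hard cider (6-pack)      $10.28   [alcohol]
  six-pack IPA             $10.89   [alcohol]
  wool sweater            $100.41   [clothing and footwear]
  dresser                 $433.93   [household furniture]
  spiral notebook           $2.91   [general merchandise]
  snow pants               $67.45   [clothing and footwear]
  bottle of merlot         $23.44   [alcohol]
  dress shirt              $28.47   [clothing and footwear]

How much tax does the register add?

$35.11

Hard cider (6-pack) $10.28: alcohol → 10.5% → $1.08
Six-pack IPA $10.89: alcohol → 10.5% → $1.14
Wool sweater $100.41: clothing and footwear, $75.00 or more → 8.5% → $8.53
Dresser $433.93: household furniture → 5% → $21.70
Spiral notebook $2.91: general merchandise → 6.75% → $0.20
Snow pants $67.45: clothing and footwear, under $75.00 → 0% → $0.00
Bottle of merlot $23.44: alcohol → 10.5% → $2.46
Dress shirt $28.47: clothing and footwear, under $75.00 → 0% → $0.00
Total tax = $1.08 + $1.14 + $8.53 + $21.70 + $0.20 + $2.46 = $35.11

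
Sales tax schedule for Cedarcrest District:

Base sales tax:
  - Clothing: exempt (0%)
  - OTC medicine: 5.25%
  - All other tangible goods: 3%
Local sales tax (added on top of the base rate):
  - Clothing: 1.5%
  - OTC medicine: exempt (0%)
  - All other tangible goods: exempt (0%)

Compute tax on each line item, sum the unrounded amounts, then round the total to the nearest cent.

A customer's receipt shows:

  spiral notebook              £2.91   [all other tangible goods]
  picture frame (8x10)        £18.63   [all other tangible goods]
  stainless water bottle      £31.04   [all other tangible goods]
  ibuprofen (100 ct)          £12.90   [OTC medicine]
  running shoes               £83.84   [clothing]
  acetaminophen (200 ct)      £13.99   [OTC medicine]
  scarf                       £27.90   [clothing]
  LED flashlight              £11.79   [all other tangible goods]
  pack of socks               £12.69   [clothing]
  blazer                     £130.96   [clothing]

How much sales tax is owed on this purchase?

Spiral notebook £2.91: all other tangible goods → 3% + 0% local = 3% → £0.0873
Picture frame (8x10) £18.63: all other tangible goods → 3% + 0% local = 3% → £0.5589
Stainless water bottle £31.04: all other tangible goods → 3% + 0% local = 3% → £0.9312
Ibuprofen (100 ct) £12.90: OTC medicine → 5.25% + 0% local = 5.25% → £0.67725
Running shoes £83.84: clothing → 0% + 1.5% local = 1.5% → £1.2576
Acetaminophen (200 ct) £13.99: OTC medicine → 5.25% + 0% local = 5.25% → £0.734475
Scarf £27.90: clothing → 0% + 1.5% local = 1.5% → £0.4185
LED flashlight £11.79: all other tangible goods → 3% + 0% local = 3% → £0.3537
Pack of socks £12.69: clothing → 0% + 1.5% local = 1.5% → £0.19035
Blazer £130.96: clothing → 0% + 1.5% local = 1.5% → £1.9644
Unrounded tax sum = £7.173675 → £7.17

£7.17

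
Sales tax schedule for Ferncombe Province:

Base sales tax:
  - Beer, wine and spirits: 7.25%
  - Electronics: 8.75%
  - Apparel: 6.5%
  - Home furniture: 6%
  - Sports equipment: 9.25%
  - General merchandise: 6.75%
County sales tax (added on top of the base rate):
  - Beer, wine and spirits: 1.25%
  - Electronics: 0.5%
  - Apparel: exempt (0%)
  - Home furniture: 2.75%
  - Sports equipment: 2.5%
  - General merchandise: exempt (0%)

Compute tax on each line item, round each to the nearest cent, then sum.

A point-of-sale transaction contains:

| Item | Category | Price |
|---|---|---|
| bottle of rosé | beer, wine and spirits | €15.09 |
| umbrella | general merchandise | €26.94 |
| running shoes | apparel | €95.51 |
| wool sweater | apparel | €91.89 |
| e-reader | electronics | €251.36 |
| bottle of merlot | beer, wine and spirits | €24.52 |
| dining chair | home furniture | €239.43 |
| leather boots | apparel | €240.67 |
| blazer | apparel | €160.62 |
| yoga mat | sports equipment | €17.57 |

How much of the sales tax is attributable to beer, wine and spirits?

Bottle of rosé €15.09: beer, wine and spirits → 7.25% + 1.25% county = 8.5% → €1.28
Bottle of merlot €24.52: beer, wine and spirits → 7.25% + 1.25% county = 8.5% → €2.08
Tax on beer, wine and spirits = €1.28 + €2.08 = €3.36

€3.36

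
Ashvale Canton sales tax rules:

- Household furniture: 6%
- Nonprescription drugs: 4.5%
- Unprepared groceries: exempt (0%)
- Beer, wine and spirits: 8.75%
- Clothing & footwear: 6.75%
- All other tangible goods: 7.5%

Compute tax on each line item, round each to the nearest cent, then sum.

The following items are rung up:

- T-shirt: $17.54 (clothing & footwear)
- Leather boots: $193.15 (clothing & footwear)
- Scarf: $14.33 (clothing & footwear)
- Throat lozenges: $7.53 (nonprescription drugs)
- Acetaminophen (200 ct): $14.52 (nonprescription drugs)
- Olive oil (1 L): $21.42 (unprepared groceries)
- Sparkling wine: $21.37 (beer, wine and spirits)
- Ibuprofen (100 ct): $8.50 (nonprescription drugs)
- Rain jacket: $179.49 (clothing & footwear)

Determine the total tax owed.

$30.55

T-shirt $17.54: clothing & footwear → 6.75% → $1.18
Leather boots $193.15: clothing & footwear → 6.75% → $13.04
Scarf $14.33: clothing & footwear → 6.75% → $0.97
Throat lozenges $7.53: nonprescription drugs → 4.5% → $0.34
Acetaminophen (200 ct) $14.52: nonprescription drugs → 4.5% → $0.65
Olive oil (1 L) $21.42: unprepared groceries → 0% → $0.00
Sparkling wine $21.37: beer, wine and spirits → 8.75% → $1.87
Ibuprofen (100 ct) $8.50: nonprescription drugs → 4.5% → $0.38
Rain jacket $179.49: clothing & footwear → 6.75% → $12.12
Total tax = $1.18 + $13.04 + $0.97 + $0.34 + $0.65 + $1.87 + $0.38 + $12.12 = $30.55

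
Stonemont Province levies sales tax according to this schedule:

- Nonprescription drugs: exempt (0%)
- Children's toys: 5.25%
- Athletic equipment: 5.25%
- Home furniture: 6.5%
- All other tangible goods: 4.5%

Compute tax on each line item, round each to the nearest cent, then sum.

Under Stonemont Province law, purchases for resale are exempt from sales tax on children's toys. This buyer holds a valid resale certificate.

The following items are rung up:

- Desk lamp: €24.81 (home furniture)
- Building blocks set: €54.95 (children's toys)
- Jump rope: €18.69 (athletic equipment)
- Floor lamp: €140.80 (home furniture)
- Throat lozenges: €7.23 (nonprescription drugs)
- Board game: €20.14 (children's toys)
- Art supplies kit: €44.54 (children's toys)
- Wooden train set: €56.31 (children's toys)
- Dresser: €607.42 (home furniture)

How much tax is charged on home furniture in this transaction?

Desk lamp €24.81: home furniture → 6.5% → €1.61
Floor lamp €140.80: home furniture → 6.5% → €9.15
Dresser €607.42: home furniture → 6.5% → €39.48
Tax on home furniture = €1.61 + €9.15 + €39.48 = €50.24

€50.24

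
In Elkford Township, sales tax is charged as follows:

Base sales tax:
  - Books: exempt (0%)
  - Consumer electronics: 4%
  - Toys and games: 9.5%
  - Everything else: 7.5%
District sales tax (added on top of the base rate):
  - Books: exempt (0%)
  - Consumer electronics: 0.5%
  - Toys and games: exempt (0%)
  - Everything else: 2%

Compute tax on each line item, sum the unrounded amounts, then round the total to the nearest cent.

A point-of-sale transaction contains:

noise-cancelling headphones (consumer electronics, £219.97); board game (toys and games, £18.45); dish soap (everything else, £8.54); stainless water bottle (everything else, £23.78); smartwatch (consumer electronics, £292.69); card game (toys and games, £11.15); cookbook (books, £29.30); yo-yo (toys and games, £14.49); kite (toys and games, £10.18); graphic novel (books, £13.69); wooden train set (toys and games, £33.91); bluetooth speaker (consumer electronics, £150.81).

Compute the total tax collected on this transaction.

Noise-cancelling headphones £219.97: consumer electronics → 4% + 0.5% district = 4.5% → £9.89865
Board game £18.45: toys and games → 9.5% + 0% district = 9.5% → £1.75275
Dish soap £8.54: everything else → 7.5% + 2% district = 9.5% → £0.8113
Stainless water bottle £23.78: everything else → 7.5% + 2% district = 9.5% → £2.2591
Smartwatch £292.69: consumer electronics → 4% + 0.5% district = 4.5% → £13.17105
Card game £11.15: toys and games → 9.5% + 0% district = 9.5% → £1.05925
Cookbook £29.30: books → 0% + 0% district = 0% → £0.00
Yo-yo £14.49: toys and games → 9.5% + 0% district = 9.5% → £1.37655
Kite £10.18: toys and games → 9.5% + 0% district = 9.5% → £0.9671
Graphic novel £13.69: books → 0% + 0% district = 0% → £0.00
Wooden train set £33.91: toys and games → 9.5% + 0% district = 9.5% → £3.22145
Bluetooth speaker £150.81: consumer electronics → 4% + 0.5% district = 4.5% → £6.78645
Unrounded tax sum = £41.30365 → £41.30

£41.30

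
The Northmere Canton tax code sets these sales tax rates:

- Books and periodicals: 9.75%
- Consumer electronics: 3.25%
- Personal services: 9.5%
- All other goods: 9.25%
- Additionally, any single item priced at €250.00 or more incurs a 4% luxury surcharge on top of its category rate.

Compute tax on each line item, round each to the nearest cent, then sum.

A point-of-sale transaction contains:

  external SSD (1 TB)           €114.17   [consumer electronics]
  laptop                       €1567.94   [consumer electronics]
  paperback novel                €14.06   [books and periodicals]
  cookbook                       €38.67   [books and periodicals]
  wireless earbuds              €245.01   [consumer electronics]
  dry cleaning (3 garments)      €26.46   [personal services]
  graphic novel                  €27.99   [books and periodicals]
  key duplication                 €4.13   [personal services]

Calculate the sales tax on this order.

External SSD (1 TB) €114.17: consumer electronics → 3.25% → €3.71
Laptop €1567.94: consumer electronics → 3.25% + 4% surcharge = 7.25% → €113.68
Paperback novel €14.06: books and periodicals → 9.75% → €1.37
Cookbook €38.67: books and periodicals → 9.75% → €3.77
Wireless earbuds €245.01: consumer electronics → 3.25% → €7.96
Dry cleaning (3 garments) €26.46: personal services → 9.5% → €2.51
Graphic novel €27.99: books and periodicals → 9.75% → €2.73
Key duplication €4.13: personal services → 9.5% → €0.39
Total tax = €3.71 + €113.68 + €1.37 + €3.77 + €7.96 + €2.51 + €2.73 + €0.39 = €136.12

€136.12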